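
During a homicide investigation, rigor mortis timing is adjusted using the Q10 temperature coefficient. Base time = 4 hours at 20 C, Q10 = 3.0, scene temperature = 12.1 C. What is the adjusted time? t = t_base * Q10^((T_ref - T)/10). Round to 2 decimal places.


Rigor mortis time adjustment:
Exponent = (T_ref - T_actual) / 10 = (20 - 12.1) / 10 = 0.79
Q10 factor = 3.0^0.79 = 2.38191
t_adjusted = 4 * 2.38191 = 9.53 hours

9.53


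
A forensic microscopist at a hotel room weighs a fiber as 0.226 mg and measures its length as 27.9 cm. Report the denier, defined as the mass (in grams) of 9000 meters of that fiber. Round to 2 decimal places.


Denier calculation:
Mass in grams = 0.226 mg / 1000 = 0.000226 g
Length in meters = 27.9 cm / 100 = 0.279 m
Linear density = mass / length = 0.000226 / 0.279 = 0.00081004 g/m
Denier = (g/m) * 9000 = 0.00081004 * 9000 = 7.29

7.29


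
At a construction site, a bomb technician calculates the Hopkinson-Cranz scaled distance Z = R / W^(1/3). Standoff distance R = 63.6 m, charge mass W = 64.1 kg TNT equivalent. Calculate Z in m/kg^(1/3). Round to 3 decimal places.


Scaled distance calculation:
W^(1/3) = 64.1^(1/3) = 4.002082
Z = R / W^(1/3) = 63.6 / 4.002082
Z = 15.892 m/kg^(1/3)

15.892


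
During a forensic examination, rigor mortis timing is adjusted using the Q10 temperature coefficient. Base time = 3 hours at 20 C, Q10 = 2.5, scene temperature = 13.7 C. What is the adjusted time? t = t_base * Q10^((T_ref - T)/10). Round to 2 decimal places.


Rigor mortis time adjustment:
Exponent = (T_ref - T_actual) / 10 = (20 - 13.7) / 10 = 0.63
Q10 factor = 2.5^0.63 = 1.78116
t_adjusted = 3 * 1.78116 = 5.34 hours

5.34


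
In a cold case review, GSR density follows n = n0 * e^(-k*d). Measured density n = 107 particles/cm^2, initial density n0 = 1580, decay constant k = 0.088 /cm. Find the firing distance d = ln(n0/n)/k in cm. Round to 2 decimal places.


GSR distance calculation:
n0/n = 1580 / 107 = 14.766355
ln(n0/n) = 2.692351
d = 2.692351 / 0.088 = 30.59 cm

30.59


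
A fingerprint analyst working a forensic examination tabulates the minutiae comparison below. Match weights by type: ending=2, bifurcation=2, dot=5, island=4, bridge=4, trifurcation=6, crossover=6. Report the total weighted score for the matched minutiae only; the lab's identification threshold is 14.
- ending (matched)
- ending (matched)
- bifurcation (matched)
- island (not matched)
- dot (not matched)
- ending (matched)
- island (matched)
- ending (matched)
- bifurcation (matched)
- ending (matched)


Weighted minutiae match score:
  ending: matched, +2 (running total 2)
  ending: matched, +2 (running total 4)
  bifurcation: matched, +2 (running total 6)
  island: not matched, +0
  dot: not matched, +0
  ending: matched, +2 (running total 8)
  island: matched, +4 (running total 12)
  ending: matched, +2 (running total 14)
  bifurcation: matched, +2 (running total 16)
  ending: matched, +2 (running total 18)
Total score = 18
Threshold = 14; verdict = identification

18


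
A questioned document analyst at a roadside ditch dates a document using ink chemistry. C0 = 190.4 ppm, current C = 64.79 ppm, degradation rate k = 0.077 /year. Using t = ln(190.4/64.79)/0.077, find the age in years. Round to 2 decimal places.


Document age estimation:
C0/C = 190.4 / 64.79 = 2.938725
ln(C0/C) = 1.077976
t = 1.077976 / 0.077 = 14.00 years

14.00


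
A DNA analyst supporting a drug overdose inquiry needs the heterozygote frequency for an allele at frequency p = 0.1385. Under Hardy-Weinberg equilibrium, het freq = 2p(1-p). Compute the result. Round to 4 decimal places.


Hardy-Weinberg heterozygote frequency:
q = 1 - p = 1 - 0.1385 = 0.8615
2pq = 2 * 0.1385 * 0.8615 = 0.2386

0.2386


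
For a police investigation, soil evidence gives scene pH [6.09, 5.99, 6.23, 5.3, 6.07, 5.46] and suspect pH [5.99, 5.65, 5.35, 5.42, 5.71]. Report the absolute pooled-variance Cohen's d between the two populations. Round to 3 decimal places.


Pooled-variance Cohen's d for soil pH comparison:
Scene mean = 35.14 / 6 = 5.856667
Suspect mean = 28.12 / 5 = 5.624
Scene sample variance s_s^2 = 0.144867
Suspect sample variance s_c^2 = 0.06468
Pooled variance = ((n_s-1)*s_s^2 + (n_c-1)*s_c^2) / (n_s + n_c - 2) = 0.109228
Pooled SD = sqrt(0.109228) = 0.330497
Mean difference = 0.232667
|d| = |0.232667| / 0.330497 = 0.704

0.704


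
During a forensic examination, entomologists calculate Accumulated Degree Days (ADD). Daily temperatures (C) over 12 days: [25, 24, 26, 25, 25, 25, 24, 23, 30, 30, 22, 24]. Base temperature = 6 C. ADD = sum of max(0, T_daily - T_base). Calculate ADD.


Computing ADD day by day:
Day 1: max(0, 25 - 6) = 19
Day 2: max(0, 24 - 6) = 18
Day 3: max(0, 26 - 6) = 20
Day 4: max(0, 25 - 6) = 19
Day 5: max(0, 25 - 6) = 19
Day 6: max(0, 25 - 6) = 19
Day 7: max(0, 24 - 6) = 18
Day 8: max(0, 23 - 6) = 17
Day 9: max(0, 30 - 6) = 24
Day 10: max(0, 30 - 6) = 24
Day 11: max(0, 22 - 6) = 16
Day 12: max(0, 24 - 6) = 18
Total ADD = 231

231


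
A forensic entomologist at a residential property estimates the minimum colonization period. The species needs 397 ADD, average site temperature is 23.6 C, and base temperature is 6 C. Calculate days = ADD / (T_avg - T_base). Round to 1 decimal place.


Insect development time:
Effective temperature = avg_temp - T_base = 23.6 - 6 = 17.6 C
Days = ADD / effective_temp = 397 / 17.6 = 22.6 days

22.6


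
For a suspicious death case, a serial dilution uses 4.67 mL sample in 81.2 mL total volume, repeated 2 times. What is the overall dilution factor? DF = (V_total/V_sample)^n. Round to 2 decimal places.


Dilution factor calculation:
Single dilution = V_total / V_sample = 81.2 / 4.67 ≈ 17.38758
Number of dilutions = 2
Total DF = (81.2 / 4.67)^2 (full precision, rounded at the end) = 302.33

302.33


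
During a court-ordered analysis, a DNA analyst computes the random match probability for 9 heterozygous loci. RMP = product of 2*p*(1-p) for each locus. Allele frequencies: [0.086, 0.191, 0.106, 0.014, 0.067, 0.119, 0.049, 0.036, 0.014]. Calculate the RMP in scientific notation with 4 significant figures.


Computing RMP for 9 loci:
Locus 1: 2 * 0.086 * 0.914 = 0.157208
Locus 2: 2 * 0.191 * 0.809 = 0.309038
Locus 3: 2 * 0.106 * 0.894 = 0.189528
Locus 4: 2 * 0.014 * 0.986 = 0.027608
Locus 5: 2 * 0.067 * 0.933 = 0.125022
Locus 6: 2 * 0.119 * 0.881 = 0.209678
Locus 7: 2 * 0.049 * 0.951 = 0.093198
Locus 8: 2 * 0.036 * 0.964 = 0.069408
Locus 9: 2 * 0.014 * 0.986 = 0.027608
RMP = 1.190e-09

1.190e-09


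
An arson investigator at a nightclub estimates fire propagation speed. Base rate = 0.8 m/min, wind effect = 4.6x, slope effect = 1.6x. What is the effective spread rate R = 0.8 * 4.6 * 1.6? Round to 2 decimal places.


Fire spread rate calculation:
R = R0 * wind_factor * slope_factor
= 0.8 * 4.6 * 1.6
= 3.68 * 1.6
= 5.89 m/min

5.89


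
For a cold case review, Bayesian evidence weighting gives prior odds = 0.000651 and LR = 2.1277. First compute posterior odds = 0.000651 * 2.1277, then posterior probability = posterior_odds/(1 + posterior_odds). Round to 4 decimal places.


Bayesian evidence evaluation:
Posterior odds = prior_odds * LR = 0.000651 * 2.1277 = 0.001385133
Posterior probability = posterior_odds / (1 + posterior_odds)
= 0.001385133 / (1 + 0.001385133)
= 0.001385133 / 1.001385133
= 0.0014

0.0014


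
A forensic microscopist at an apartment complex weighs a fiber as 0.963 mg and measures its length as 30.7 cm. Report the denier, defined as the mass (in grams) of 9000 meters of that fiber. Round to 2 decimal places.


Denier calculation:
Mass in grams = 0.963 mg / 1000 = 0.000963 g
Length in meters = 30.7 cm / 100 = 0.307 m
Linear density = mass / length = 0.000963 / 0.307 = 0.00313681 g/m
Denier = (g/m) * 9000 = 0.00313681 * 9000 = 28.23

28.23


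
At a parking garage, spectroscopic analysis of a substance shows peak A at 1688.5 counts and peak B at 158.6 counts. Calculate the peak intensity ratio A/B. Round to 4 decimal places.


Spectral peak ratio:
Peak A = 1688.5 counts
Peak B = 158.6 counts
Ratio = 1688.5 / 158.6 = 10.6463

10.6463


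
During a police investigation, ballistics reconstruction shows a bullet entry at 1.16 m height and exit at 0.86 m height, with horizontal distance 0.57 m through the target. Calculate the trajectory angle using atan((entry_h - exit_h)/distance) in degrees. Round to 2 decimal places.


Bullet trajectory angle:
Height difference = 1.16 - 0.86 = 0.3 m
angle = atan(0.3 / 0.57)
angle = atan(0.526316)
angle = 27.76 degrees

27.76


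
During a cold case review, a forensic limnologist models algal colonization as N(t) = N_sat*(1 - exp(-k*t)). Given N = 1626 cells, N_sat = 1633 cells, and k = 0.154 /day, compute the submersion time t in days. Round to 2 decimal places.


PMSI from diatom colonization curve:
N / N_sat = 1626 / 1633 = 0.995713
1 - N/N_sat = 0.004287
ln(1 - N/N_sat) = -5.452168
t = -ln(1 - N/N_sat) / k = -(-5.452168) / 0.154 = 35.40 days

35.40


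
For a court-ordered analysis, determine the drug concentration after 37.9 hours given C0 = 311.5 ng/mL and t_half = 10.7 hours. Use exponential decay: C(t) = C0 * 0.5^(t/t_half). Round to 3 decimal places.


Drug concentration decay:
Number of half-lives = t / t_half = 37.9 / 10.7 = 3.542056
Decay factor = 0.5^3.542056 = 0.08584893
C(t) = 311.5 * 0.08584893 = 26.742 ng/mL

26.742


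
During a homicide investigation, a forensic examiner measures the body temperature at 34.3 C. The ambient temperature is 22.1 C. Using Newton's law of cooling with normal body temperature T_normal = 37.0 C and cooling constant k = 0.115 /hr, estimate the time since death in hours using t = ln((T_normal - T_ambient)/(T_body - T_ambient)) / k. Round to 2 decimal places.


Using Newton's law of cooling:
t = ln((T_normal - T_ambient) / (T_body - T_ambient)) / k
T_normal - T_ambient = 14.9
T_body - T_ambient = 12.2
Ratio = 1.221311
ln(ratio) = 0.199925
t = 0.199925 / 0.115 = 1.74 hours

1.74


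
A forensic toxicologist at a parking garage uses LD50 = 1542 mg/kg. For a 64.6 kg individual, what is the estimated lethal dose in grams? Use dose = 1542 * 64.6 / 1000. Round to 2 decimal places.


Lethal dose calculation:
Lethal dose = LD50 * body_weight / 1000
= 1542 * 64.6 / 1000
= 99613.2 / 1000
= 99.61 g

99.61


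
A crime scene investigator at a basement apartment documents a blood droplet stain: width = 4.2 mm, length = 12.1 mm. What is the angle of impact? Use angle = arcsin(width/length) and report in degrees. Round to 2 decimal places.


Blood spatter impact angle calculation:
width / length = 4.2 / 12.1 = 0.347107
angle = arcsin(0.347107)
angle = 20.31 degrees

20.31


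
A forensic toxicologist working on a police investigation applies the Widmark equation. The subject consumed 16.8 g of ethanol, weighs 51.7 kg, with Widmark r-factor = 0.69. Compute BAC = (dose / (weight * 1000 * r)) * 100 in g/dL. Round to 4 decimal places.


Applying the Widmark formula:
BAC = (dose_g / (body_wt * 1000 * r)) * 100
Denominator = 51.7 * 1000 * 0.69 = 35673
BAC = (16.8 / 35673) * 100
BAC = 0.0471 g/dL

0.0471


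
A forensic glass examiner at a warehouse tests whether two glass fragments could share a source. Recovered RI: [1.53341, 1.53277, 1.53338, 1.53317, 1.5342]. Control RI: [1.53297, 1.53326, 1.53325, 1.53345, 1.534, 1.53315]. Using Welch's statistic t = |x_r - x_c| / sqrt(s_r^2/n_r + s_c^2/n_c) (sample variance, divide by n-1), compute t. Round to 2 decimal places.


Welch's t-criterion for glass RI comparison:
Recovered mean = sum / n_r = 7.66693 / 5 = 1.533386
Control mean = sum / n_c = 9.20008 / 6 = 1.5333467
Recovered sample variance s_r^2 = 2.7233e-07
Control sample variance s_c^2 = 1.26987e-07
Welch SE (unpooled) = sqrt(s_r^2/n_r + s_c^2/n_c) = sqrt(5.4466e-08 + 2.11644e-08) = sqrt(7.56304e-08) = 0.00027501
|mean_r - mean_c| = 3.93333e-05
t = 3.93333e-05 / 0.00027501 = 0.14

0.14


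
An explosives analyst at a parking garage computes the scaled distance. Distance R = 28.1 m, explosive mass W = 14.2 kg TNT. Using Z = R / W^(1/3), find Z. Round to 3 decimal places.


Scaled distance calculation:
W^(1/3) = 14.2^(1/3) = 2.421565
Z = R / W^(1/3) = 28.1 / 2.421565
Z = 11.604 m/kg^(1/3)

11.604


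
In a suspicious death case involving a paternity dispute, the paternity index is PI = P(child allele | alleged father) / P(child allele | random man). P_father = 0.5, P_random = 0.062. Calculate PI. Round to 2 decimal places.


Paternity Index calculation:
PI = P(allele|father) / P(allele|random)
PI = 0.5 / 0.062
PI = 8.06

8.06


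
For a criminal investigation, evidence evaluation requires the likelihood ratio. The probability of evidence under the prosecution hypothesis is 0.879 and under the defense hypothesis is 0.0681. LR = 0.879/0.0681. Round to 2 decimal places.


Likelihood ratio calculation:
LR = P(E|Hp) / P(E|Hd)
LR = 0.879 / 0.0681
LR = 12.91

12.91


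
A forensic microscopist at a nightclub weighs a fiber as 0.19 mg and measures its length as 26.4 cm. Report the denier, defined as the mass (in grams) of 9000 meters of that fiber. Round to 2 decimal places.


Denier calculation:
Mass in grams = 0.19 mg / 1000 = 0.00019 g
Length in meters = 26.4 cm / 100 = 0.264 m
Linear density = mass / length = 0.00019 / 0.264 = 0.0007197 g/m
Denier = (g/m) * 9000 = 0.0007197 * 9000 = 6.48

6.48


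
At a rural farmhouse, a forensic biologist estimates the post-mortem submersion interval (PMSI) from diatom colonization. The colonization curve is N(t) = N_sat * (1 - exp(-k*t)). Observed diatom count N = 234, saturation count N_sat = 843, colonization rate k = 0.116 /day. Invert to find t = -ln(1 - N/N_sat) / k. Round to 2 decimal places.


PMSI from diatom colonization curve:
N / N_sat = 234 / 843 = 0.27758
1 - N/N_sat = 0.72242
ln(1 - N/N_sat) = -0.325149
t = -ln(1 - N/N_sat) / k = -(-0.325149) / 0.116 = 2.80 days

2.80


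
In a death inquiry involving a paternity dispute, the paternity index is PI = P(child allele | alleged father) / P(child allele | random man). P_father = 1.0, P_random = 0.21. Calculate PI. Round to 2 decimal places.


Paternity Index calculation:
PI = P(allele|father) / P(allele|random)
PI = 1.0 / 0.21
PI = 4.76

4.76


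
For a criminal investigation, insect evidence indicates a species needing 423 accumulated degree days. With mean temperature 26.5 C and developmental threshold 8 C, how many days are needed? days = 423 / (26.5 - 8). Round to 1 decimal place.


Insect development time:
Effective temperature = avg_temp - T_base = 26.5 - 8 = 18.5 C
Days = ADD / effective_temp = 423 / 18.5 = 22.9 days

22.9


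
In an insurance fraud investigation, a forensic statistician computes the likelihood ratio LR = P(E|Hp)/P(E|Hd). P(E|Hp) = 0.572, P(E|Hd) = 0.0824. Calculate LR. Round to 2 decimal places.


Likelihood ratio calculation:
LR = P(E|Hp) / P(E|Hd)
LR = 0.572 / 0.0824
LR = 6.94

6.94


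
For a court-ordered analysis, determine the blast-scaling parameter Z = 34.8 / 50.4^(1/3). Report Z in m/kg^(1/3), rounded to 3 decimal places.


Scaled distance calculation:
W^(1/3) = 50.4^(1/3) = 3.69383
Z = R / W^(1/3) = 34.8 / 3.69383
Z = 9.421 m/kg^(1/3)

9.421


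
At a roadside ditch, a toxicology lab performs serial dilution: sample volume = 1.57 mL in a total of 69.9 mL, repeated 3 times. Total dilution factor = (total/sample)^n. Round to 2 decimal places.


Dilution factor calculation:
Single dilution = V_total / V_sample = 69.9 / 1.57 ≈ 44.522293
Number of dilutions = 3
Total DF = (69.9 / 1.57)^3 (full precision, rounded at the end) = 88253.63

88253.63


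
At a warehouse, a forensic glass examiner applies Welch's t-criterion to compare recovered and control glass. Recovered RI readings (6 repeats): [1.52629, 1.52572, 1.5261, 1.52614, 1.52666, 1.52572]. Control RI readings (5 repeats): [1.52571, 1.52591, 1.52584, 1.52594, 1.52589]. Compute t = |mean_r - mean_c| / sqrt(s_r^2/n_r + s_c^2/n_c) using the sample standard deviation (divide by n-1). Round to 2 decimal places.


Welch's t-criterion for glass RI comparison:
Recovered mean = sum / n_r = 9.15663 / 6 = 1.526105
Control mean = sum / n_c = 7.62929 / 5 = 1.525858
Recovered sample variance s_r^2 = 1.2799e-07
Control sample variance s_c^2 = 8.17e-09
Welch SE (unpooled) = sqrt(s_r^2/n_r + s_c^2/n_c) = sqrt(2.13317e-08 + 1.634e-09) = sqrt(2.29657e-08) = 0.000151544
|mean_r - mean_c| = 0.000247
t = 0.000247 / 0.000151544 = 1.63

1.63


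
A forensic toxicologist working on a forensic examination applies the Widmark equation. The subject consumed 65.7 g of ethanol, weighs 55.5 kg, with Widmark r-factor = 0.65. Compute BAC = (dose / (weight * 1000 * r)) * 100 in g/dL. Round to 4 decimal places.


Applying the Widmark formula:
BAC = (dose_g / (body_wt * 1000 * r)) * 100
Denominator = 55.5 * 1000 * 0.65 = 36075
BAC = (65.7 / 36075) * 100
BAC = 0.1821 g/dL

0.1821


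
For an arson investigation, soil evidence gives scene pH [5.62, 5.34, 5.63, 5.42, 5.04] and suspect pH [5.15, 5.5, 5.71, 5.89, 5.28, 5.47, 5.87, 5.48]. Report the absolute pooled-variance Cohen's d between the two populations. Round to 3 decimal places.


Pooled-variance Cohen's d for soil pH comparison:
Scene mean = 27.05 / 5 = 5.41
Suspect mean = 44.35 / 8 = 5.54375
Scene sample variance s_s^2 = 0.0586
Suspect sample variance s_c^2 = 0.069998
Pooled variance = ((n_s-1)*s_s^2 + (n_c-1)*s_c^2) / (n_s + n_c - 2) = 0.065853
Pooled SD = sqrt(0.065853) = 0.256618
Mean difference = -0.13375
|d| = |-0.13375| / 0.256618 = 0.521

0.521


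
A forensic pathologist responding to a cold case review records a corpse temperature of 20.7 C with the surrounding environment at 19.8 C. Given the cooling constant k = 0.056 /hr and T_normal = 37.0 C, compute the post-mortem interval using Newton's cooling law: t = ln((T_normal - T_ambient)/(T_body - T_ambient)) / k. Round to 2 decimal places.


Using Newton's law of cooling:
t = ln((T_normal - T_ambient) / (T_body - T_ambient)) / k
T_normal - T_ambient = 17.2
T_body - T_ambient = 0.9
Ratio = 19.111111
ln(ratio) = 2.95027
t = 2.95027 / 0.056 = 52.68 hours

52.68


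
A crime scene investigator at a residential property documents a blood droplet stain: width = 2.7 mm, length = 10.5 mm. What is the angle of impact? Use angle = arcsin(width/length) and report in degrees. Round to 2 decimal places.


Blood spatter impact angle calculation:
width / length = 2.7 / 10.5 = 0.257143
angle = arcsin(0.257143)
angle = 14.90 degrees

14.90


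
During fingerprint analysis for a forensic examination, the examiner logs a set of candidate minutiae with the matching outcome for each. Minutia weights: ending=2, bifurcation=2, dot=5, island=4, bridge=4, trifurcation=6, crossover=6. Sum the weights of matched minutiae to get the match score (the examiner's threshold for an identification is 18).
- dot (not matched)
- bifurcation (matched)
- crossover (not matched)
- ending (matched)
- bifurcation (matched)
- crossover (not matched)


Weighted minutiae match score:
  dot: not matched, +0
  bifurcation: matched, +2 (running total 2)
  crossover: not matched, +0
  ending: matched, +2 (running total 4)
  bifurcation: matched, +2 (running total 6)
  crossover: not matched, +0
Total score = 6
Threshold = 18; verdict = inconclusive

6


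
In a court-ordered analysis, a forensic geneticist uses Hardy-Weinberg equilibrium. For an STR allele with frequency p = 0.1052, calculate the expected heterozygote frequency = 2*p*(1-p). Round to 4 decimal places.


Hardy-Weinberg heterozygote frequency:
q = 1 - p = 1 - 0.1052 = 0.8948
2pq = 2 * 0.1052 * 0.8948 = 0.1883

0.1883


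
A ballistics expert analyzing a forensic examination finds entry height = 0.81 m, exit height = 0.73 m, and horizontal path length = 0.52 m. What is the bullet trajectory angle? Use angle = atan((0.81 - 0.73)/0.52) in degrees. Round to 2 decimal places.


Bullet trajectory angle:
Height difference = 0.81 - 0.73 = 0.08 m
angle = atan(0.08 / 0.52)
angle = atan(0.153846)
angle = 8.75 degrees

8.75


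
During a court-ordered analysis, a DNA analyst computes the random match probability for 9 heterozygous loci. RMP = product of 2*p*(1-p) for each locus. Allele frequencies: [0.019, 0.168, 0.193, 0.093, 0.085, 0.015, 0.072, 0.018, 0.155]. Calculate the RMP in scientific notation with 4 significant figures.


Computing RMP for 9 loci:
Locus 1: 2 * 0.019 * 0.981 = 0.037278
Locus 2: 2 * 0.168 * 0.832 = 0.279552
Locus 3: 2 * 0.193 * 0.807 = 0.311502
Locus 4: 2 * 0.093 * 0.907 = 0.168702
Locus 5: 2 * 0.085 * 0.915 = 0.15555
Locus 6: 2 * 0.015 * 0.985 = 0.02955
Locus 7: 2 * 0.072 * 0.928 = 0.133632
Locus 8: 2 * 0.018 * 0.982 = 0.035352
Locus 9: 2 * 0.155 * 0.845 = 0.26195
RMP = 3.115e-09

3.115e-09


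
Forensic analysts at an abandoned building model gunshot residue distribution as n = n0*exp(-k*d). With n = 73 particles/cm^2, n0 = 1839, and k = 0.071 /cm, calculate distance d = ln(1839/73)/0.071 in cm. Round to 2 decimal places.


GSR distance calculation:
n0/n = 1839 / 73 = 25.191781
ln(n0/n) = 3.226518
d = 3.226518 / 0.071 = 45.44 cm

45.44


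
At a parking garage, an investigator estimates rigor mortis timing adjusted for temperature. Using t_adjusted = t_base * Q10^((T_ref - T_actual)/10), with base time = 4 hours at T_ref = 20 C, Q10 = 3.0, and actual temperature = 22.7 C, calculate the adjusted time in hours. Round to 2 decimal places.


Rigor mortis time adjustment:
Exponent = (T_ref - T_actual) / 10 = (20 - 22.7) / 10 = -0.27
Q10 factor = 3.0^-0.27 = 0.74332
t_adjusted = 4 * 0.74332 = 2.97 hours

2.97


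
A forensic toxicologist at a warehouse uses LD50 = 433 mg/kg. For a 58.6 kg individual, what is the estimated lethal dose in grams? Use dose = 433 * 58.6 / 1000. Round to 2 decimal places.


Lethal dose calculation:
Lethal dose = LD50 * body_weight / 1000
= 433 * 58.6 / 1000
= 25373.8 / 1000
= 25.37 g

25.37


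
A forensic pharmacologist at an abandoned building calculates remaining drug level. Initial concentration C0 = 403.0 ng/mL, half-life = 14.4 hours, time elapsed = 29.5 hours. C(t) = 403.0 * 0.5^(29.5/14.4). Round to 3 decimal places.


Drug concentration decay:
Number of half-lives = t / t_half = 29.5 / 14.4 = 2.048611
Decay factor = 0.5^2.048611 = 0.24171669
C(t) = 403.0 * 0.24171669 = 97.412 ng/mL

97.412


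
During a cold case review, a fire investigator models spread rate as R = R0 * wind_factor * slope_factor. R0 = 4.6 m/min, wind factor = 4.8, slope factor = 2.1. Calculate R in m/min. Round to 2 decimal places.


Fire spread rate calculation:
R = R0 * wind_factor * slope_factor
= 4.6 * 4.8 * 2.1
= 22.08 * 2.1
= 46.37 m/min

46.37


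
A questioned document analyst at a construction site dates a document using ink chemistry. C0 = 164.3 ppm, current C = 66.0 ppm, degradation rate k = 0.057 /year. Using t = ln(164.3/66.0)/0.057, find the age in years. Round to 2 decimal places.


Document age estimation:
C0/C = 164.3 / 66.0 = 2.489394
ln(C0/C) = 0.912039
t = 0.912039 / 0.057 = 16.00 years

16.00


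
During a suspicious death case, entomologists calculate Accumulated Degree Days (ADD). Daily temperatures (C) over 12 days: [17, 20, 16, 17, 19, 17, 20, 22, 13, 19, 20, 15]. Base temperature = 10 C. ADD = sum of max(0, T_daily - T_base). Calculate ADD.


Computing ADD day by day:
Day 1: max(0, 17 - 10) = 7
Day 2: max(0, 20 - 10) = 10
Day 3: max(0, 16 - 10) = 6
Day 4: max(0, 17 - 10) = 7
Day 5: max(0, 19 - 10) = 9
Day 6: max(0, 17 - 10) = 7
Day 7: max(0, 20 - 10) = 10
Day 8: max(0, 22 - 10) = 12
Day 9: max(0, 13 - 10) = 3
Day 10: max(0, 19 - 10) = 9
Day 11: max(0, 20 - 10) = 10
Day 12: max(0, 15 - 10) = 5
Total ADD = 95

95


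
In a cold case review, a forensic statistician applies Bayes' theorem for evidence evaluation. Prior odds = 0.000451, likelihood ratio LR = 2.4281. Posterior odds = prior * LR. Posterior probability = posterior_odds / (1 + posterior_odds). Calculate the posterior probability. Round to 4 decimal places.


Bayesian evidence evaluation:
Posterior odds = prior_odds * LR = 0.000451 * 2.4281 = 0.001095073
Posterior probability = posterior_odds / (1 + posterior_odds)
= 0.001095073 / (1 + 0.001095073)
= 0.001095073 / 1.001095073
= 0.0011

0.0011


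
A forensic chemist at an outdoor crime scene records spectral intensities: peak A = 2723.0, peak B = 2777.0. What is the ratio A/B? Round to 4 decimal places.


Spectral peak ratio:
Peak A = 2723.0 counts
Peak B = 2777.0 counts
Ratio = 2723.0 / 2777.0 = 0.9806

0.9806


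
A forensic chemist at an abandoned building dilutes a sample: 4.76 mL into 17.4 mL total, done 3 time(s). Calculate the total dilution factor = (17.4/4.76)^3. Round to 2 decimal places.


Dilution factor calculation:
Single dilution = V_total / V_sample = 17.4 / 4.76 ≈ 3.655462
Number of dilutions = 3
Total DF = (17.4 / 4.76)^3 (full precision, rounded at the end) = 48.85

48.85


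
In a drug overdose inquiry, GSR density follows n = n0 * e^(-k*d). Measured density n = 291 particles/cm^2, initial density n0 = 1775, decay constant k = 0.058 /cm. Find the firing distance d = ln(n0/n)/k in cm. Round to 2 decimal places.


GSR distance calculation:
n0/n = 1775 / 291 = 6.099656
ln(n0/n) = 1.808232
d = 1.808232 / 0.058 = 31.18 cm

31.18


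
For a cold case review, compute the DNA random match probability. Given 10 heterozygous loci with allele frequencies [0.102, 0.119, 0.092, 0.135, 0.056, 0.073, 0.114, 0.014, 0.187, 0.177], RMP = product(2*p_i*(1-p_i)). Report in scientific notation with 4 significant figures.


Computing RMP for 10 loci:
Locus 1: 2 * 0.102 * 0.898 = 0.183192
Locus 2: 2 * 0.119 * 0.881 = 0.209678
Locus 3: 2 * 0.092 * 0.908 = 0.167072
Locus 4: 2 * 0.135 * 0.865 = 0.23355
Locus 5: 2 * 0.056 * 0.944 = 0.105728
Locus 6: 2 * 0.073 * 0.927 = 0.135342
Locus 7: 2 * 0.114 * 0.886 = 0.202008
Locus 8: 2 * 0.014 * 0.986 = 0.027608
Locus 9: 2 * 0.187 * 0.813 = 0.304062
Locus 10: 2 * 0.177 * 0.823 = 0.291342
RMP = 1.060e-08

1.060e-08


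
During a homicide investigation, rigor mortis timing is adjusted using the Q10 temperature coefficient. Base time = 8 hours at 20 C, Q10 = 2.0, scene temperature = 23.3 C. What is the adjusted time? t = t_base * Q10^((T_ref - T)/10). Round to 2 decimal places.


Rigor mortis time adjustment:
Exponent = (T_ref - T_actual) / 10 = (20 - 23.3) / 10 = -0.33
Q10 factor = 2.0^-0.33 = 0.79554
t_adjusted = 8 * 0.79554 = 6.36 hours

6.36


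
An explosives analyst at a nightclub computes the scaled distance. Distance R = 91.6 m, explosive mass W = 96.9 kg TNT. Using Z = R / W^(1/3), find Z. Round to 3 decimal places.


Scaled distance calculation:
W^(1/3) = 96.9^(1/3) = 4.593121
Z = R / W^(1/3) = 91.6 / 4.593121
Z = 19.943 m/kg^(1/3)

19.943


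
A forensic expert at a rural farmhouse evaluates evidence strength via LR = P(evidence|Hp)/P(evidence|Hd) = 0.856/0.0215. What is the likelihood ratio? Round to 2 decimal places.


Likelihood ratio calculation:
LR = P(E|Hp) / P(E|Hd)
LR = 0.856 / 0.0215
LR = 39.81

39.81


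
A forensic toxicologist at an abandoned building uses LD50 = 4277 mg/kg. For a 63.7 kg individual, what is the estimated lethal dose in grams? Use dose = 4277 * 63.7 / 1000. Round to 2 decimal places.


Lethal dose calculation:
Lethal dose = LD50 * body_weight / 1000
= 4277 * 63.7 / 1000
= 272444.9 / 1000
= 272.44 g

272.44


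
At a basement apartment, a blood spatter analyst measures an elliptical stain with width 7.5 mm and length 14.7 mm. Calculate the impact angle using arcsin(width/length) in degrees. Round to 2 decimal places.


Blood spatter impact angle calculation:
width / length = 7.5 / 14.7 = 0.510204
angle = arcsin(0.510204)
angle = 30.68 degrees

30.68


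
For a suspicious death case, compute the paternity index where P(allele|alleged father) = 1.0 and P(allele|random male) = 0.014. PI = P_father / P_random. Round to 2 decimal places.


Paternity Index calculation:
PI = P(allele|father) / P(allele|random)
PI = 1.0 / 0.014
PI = 71.43

71.43


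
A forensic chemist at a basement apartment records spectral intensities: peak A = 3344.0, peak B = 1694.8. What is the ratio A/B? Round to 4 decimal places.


Spectral peak ratio:
Peak A = 3344.0 counts
Peak B = 1694.8 counts
Ratio = 3344.0 / 1694.8 = 1.9731

1.9731


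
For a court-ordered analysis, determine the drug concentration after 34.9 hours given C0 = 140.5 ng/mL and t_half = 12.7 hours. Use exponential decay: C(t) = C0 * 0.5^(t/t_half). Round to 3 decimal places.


Drug concentration decay:
Number of half-lives = t / t_half = 34.9 / 12.7 = 2.748031
Decay factor = 0.5^2.748031 = 0.14885391
C(t) = 140.5 * 0.14885391 = 20.914 ng/mL

20.914


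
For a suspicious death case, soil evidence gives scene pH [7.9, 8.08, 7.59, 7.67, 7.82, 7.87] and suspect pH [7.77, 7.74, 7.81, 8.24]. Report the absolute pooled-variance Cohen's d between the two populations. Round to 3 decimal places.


Pooled-variance Cohen's d for soil pH comparison:
Scene mean = 46.93 / 6 = 7.821667
Suspect mean = 31.56 / 4 = 7.89
Scene sample variance s_s^2 = 0.030377
Suspect sample variance s_c^2 = 0.055267
Pooled variance = ((n_s-1)*s_s^2 + (n_c-1)*s_c^2) / (n_s + n_c - 2) = 0.03971
Pooled SD = sqrt(0.03971) = 0.199274
Mean difference = -0.068333
|d| = |-0.068333| / 0.199274 = 0.343

0.343


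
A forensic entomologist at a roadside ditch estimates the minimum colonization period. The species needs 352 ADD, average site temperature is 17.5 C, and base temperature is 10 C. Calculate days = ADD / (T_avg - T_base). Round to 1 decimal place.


Insect development time:
Effective temperature = avg_temp - T_base = 17.5 - 10 = 7.5 C
Days = ADD / effective_temp = 352 / 7.5 = 46.9 days

46.9


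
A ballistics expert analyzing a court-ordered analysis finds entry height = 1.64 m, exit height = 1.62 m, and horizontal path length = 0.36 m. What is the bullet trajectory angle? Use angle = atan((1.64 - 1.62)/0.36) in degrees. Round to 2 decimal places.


Bullet trajectory angle:
Height difference = 1.64 - 1.62 = 0.02 m
angle = atan(0.02 / 0.36)
angle = atan(0.055556)
angle = 3.18 degrees

3.18


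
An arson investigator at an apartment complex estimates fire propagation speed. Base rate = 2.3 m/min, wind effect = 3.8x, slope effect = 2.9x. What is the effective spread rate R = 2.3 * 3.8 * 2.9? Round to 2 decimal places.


Fire spread rate calculation:
R = R0 * wind_factor * slope_factor
= 2.3 * 3.8 * 2.9
= 8.74 * 2.9
= 25.35 m/min

25.35


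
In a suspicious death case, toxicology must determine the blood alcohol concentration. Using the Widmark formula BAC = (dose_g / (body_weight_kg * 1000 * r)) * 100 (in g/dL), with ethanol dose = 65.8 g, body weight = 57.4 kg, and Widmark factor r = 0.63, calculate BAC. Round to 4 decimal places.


Applying the Widmark formula:
BAC = (dose_g / (body_wt * 1000 * r)) * 100
Denominator = 57.4 * 1000 * 0.63 = 36162
BAC = (65.8 / 36162) * 100
BAC = 0.1820 g/dL

0.1820


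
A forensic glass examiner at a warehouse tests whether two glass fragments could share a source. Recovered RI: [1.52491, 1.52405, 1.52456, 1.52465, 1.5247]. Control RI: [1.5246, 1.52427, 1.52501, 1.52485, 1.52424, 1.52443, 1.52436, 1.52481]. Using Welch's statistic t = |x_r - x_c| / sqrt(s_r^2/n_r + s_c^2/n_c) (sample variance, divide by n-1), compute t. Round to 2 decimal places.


Welch's t-criterion for glass RI comparison:
Recovered mean = sum / n_r = 7.62287 / 5 = 1.524574
Control mean = sum / n_c = 12.19657 / 8 = 1.5245712
Recovered sample variance s_r^2 = 1.0233e-07
Control sample variance s_c^2 = 8.47268e-08
Welch SE (unpooled) = sqrt(s_r^2/n_r + s_c^2/n_c) = sqrt(2.0466e-08 + 1.05908e-08) = sqrt(3.10568e-08) = 0.000176229
|mean_r - mean_c| = 2.75e-06
t = 2.75e-06 / 0.000176229 = 0.02

0.02


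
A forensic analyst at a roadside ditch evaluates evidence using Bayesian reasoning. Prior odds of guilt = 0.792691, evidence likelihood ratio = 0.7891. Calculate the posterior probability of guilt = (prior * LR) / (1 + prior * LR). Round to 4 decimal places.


Bayesian evidence evaluation:
Posterior odds = prior_odds * LR = 0.792691 * 0.7891 = 0.6255125
Posterior probability = posterior_odds / (1 + posterior_odds)
= 0.6255125 / (1 + 0.6255125)
= 0.6255125 / 1.6255125
= 0.3848

0.3848


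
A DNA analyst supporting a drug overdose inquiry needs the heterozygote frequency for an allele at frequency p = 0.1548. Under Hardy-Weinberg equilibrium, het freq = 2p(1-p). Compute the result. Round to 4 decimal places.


Hardy-Weinberg heterozygote frequency:
q = 1 - p = 1 - 0.1548 = 0.8452
2pq = 2 * 0.1548 * 0.8452 = 0.2617

0.2617


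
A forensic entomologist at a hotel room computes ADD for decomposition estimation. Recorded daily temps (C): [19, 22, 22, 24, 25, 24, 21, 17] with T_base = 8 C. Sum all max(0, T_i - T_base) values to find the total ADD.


Computing ADD day by day:
Day 1: max(0, 19 - 8) = 11
Day 2: max(0, 22 - 8) = 14
Day 3: max(0, 22 - 8) = 14
Day 4: max(0, 24 - 8) = 16
Day 5: max(0, 25 - 8) = 17
Day 6: max(0, 24 - 8) = 16
Day 7: max(0, 21 - 8) = 13
Day 8: max(0, 17 - 8) = 9
Total ADD = 110

110


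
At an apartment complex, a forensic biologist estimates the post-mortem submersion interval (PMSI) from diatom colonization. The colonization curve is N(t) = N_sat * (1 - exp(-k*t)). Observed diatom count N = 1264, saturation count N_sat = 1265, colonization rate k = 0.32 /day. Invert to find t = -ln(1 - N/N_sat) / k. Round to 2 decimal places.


PMSI from diatom colonization curve:
N / N_sat = 1264 / 1265 = 0.999209
1 - N/N_sat = 0.000791
ln(1 - N/N_sat) = -7.142213
t = -ln(1 - N/N_sat) / k = -(-7.142213) / 0.32 = 22.32 days

22.32


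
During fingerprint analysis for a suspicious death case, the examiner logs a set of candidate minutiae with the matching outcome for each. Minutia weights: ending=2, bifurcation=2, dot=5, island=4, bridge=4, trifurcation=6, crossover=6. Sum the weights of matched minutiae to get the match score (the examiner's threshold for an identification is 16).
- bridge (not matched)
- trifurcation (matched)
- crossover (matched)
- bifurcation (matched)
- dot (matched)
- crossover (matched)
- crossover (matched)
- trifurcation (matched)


Weighted minutiae match score:
  bridge: not matched, +0
  trifurcation: matched, +6 (running total 6)
  crossover: matched, +6 (running total 12)
  bifurcation: matched, +2 (running total 14)
  dot: matched, +5 (running total 19)
  crossover: matched, +6 (running total 25)
  crossover: matched, +6 (running total 31)
  trifurcation: matched, +6 (running total 37)
Total score = 37
Threshold = 16; verdict = identification

37


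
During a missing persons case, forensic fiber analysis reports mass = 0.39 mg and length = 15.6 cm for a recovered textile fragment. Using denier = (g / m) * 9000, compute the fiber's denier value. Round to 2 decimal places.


Denier calculation:
Mass in grams = 0.39 mg / 1000 = 0.00039 g
Length in meters = 15.6 cm / 100 = 0.156 m
Linear density = mass / length = 0.00039 / 0.156 = 0.0025 g/m
Denier = (g/m) * 9000 = 0.0025 * 9000 = 22.50

22.50


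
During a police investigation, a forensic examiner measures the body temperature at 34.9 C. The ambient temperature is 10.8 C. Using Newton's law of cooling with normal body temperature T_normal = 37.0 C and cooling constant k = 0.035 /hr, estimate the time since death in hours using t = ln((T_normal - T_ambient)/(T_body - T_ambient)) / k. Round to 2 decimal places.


Using Newton's law of cooling:
t = ln((T_normal - T_ambient) / (T_body - T_ambient)) / k
T_normal - T_ambient = 26.2
T_body - T_ambient = 24.1
Ratio = 1.087137
ln(ratio) = 0.083548
t = 0.083548 / 0.035 = 2.39 hours

2.39


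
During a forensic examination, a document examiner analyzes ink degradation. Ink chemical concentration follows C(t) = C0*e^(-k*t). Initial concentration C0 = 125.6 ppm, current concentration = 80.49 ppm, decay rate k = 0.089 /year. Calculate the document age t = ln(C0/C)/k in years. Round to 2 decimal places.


Document age estimation:
C0/C = 125.6 / 80.49 = 1.560442
ln(C0/C) = 0.444969
t = 0.444969 / 0.089 = 5.00 years

5.00


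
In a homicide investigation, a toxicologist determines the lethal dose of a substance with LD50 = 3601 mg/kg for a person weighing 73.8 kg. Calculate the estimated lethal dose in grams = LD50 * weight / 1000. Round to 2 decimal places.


Lethal dose calculation:
Lethal dose = LD50 * body_weight / 1000
= 3601 * 73.8 / 1000
= 265753.8 / 1000
= 265.75 g

265.75


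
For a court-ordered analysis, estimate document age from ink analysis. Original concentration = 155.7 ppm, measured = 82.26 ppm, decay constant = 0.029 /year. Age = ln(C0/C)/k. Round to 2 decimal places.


Document age estimation:
C0/C = 155.7 / 82.26 = 1.892779
ln(C0/C) = 0.638046
t = 0.638046 / 0.029 = 22.00 years

22.00


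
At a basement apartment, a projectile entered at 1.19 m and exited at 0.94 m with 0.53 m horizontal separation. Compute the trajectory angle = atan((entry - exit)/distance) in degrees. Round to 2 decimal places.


Bullet trajectory angle:
Height difference = 1.19 - 0.94 = 0.25 m
angle = atan(0.25 / 0.53)
angle = atan(0.471698)
angle = 25.25 degrees

25.25


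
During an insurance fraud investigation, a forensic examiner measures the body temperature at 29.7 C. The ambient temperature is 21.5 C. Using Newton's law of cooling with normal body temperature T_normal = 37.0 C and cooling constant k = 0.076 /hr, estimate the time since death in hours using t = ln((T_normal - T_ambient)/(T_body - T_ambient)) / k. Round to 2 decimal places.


Using Newton's law of cooling:
t = ln((T_normal - T_ambient) / (T_body - T_ambient)) / k
T_normal - T_ambient = 15.5
T_body - T_ambient = 8.2
Ratio = 1.890244
ln(ratio) = 0.636706
t = 0.636706 / 0.076 = 8.38 hours

8.38


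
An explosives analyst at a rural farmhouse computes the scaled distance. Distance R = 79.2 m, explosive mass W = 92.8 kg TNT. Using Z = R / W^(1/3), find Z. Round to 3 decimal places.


Scaled distance calculation:
W^(1/3) = 92.8^(1/3) = 4.527405
Z = R / W^(1/3) = 79.2 / 4.527405
Z = 17.493 m/kg^(1/3)

17.493


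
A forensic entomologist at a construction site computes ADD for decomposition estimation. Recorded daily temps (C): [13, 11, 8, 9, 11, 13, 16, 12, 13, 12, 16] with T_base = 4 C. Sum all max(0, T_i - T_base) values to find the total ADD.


Computing ADD day by day:
Day 1: max(0, 13 - 4) = 9
Day 2: max(0, 11 - 4) = 7
Day 3: max(0, 8 - 4) = 4
Day 4: max(0, 9 - 4) = 5
Day 5: max(0, 11 - 4) = 7
Day 6: max(0, 13 - 4) = 9
Day 7: max(0, 16 - 4) = 12
Day 8: max(0, 12 - 4) = 8
Day 9: max(0, 13 - 4) = 9
Day 10: max(0, 12 - 4) = 8
Day 11: max(0, 16 - 4) = 12
Total ADD = 90

90


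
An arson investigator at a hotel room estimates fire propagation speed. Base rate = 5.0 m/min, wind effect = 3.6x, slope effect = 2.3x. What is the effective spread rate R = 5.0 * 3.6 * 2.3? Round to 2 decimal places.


Fire spread rate calculation:
R = R0 * wind_factor * slope_factor
= 5.0 * 3.6 * 2.3
= 18 * 2.3
= 41.40 m/min

41.40


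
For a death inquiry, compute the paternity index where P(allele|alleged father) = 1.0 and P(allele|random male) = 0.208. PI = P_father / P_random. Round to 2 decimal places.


Paternity Index calculation:
PI = P(allele|father) / P(allele|random)
PI = 1.0 / 0.208
PI = 4.81

4.81


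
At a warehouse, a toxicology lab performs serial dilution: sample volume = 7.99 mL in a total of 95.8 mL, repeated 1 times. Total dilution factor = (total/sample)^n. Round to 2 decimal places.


Dilution factor calculation:
Single dilution = V_total / V_sample = 95.8 / 7.99 ≈ 11.989987
Number of dilutions = 1
Total DF = (95.8 / 7.99)^1 (full precision, rounded at the end) = 11.99

11.99


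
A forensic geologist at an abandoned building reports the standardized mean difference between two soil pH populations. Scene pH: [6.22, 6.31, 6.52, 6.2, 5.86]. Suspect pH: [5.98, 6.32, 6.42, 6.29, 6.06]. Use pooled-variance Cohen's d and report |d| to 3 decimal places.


Pooled-variance Cohen's d for soil pH comparison:
Scene mean = 31.11 / 5 = 6.222
Suspect mean = 31.07 / 5 = 6.214
Scene sample variance s_s^2 = 0.05702
Suspect sample variance s_c^2 = 0.03448
Pooled variance = ((n_s-1)*s_s^2 + (n_c-1)*s_c^2) / (n_s + n_c - 2) = 0.04575
Pooled SD = sqrt(0.04575) = 0.213892
Mean difference = 0.008
|d| = |0.008| / 0.213892 = 0.037

0.037
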